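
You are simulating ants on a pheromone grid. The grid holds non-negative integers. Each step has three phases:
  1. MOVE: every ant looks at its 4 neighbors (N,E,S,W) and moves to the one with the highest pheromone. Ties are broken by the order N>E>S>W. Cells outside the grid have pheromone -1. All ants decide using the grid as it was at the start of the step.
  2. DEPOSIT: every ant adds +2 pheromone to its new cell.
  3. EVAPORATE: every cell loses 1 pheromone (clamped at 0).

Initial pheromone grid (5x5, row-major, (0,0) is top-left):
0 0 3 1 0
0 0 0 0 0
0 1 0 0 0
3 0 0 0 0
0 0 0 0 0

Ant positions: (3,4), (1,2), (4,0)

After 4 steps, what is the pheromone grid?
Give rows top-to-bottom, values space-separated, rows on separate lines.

After step 1: ants at (2,4),(0,2),(3,0)
  0 0 4 0 0
  0 0 0 0 0
  0 0 0 0 1
  4 0 0 0 0
  0 0 0 0 0
After step 2: ants at (1,4),(0,3),(2,0)
  0 0 3 1 0
  0 0 0 0 1
  1 0 0 0 0
  3 0 0 0 0
  0 0 0 0 0
After step 3: ants at (0,4),(0,2),(3,0)
  0 0 4 0 1
  0 0 0 0 0
  0 0 0 0 0
  4 0 0 0 0
  0 0 0 0 0
After step 4: ants at (1,4),(0,3),(2,0)
  0 0 3 1 0
  0 0 0 0 1
  1 0 0 0 0
  3 0 0 0 0
  0 0 0 0 0

0 0 3 1 0
0 0 0 0 1
1 0 0 0 0
3 0 0 0 0
0 0 0 0 0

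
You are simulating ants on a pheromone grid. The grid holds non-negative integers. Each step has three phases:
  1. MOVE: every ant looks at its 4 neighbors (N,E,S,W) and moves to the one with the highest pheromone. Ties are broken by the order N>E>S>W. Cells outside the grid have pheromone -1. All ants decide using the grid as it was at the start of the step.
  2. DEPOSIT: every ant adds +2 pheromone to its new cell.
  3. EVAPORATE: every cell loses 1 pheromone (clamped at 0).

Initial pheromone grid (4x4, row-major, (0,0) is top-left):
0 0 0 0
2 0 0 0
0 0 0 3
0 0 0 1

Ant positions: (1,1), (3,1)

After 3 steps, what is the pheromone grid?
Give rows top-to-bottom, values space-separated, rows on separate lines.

After step 1: ants at (1,0),(2,1)
  0 0 0 0
  3 0 0 0
  0 1 0 2
  0 0 0 0
After step 2: ants at (0,0),(1,1)
  1 0 0 0
  2 1 0 0
  0 0 0 1
  0 0 0 0
After step 3: ants at (1,0),(1,0)
  0 0 0 0
  5 0 0 0
  0 0 0 0
  0 0 0 0

0 0 0 0
5 0 0 0
0 0 0 0
0 0 0 0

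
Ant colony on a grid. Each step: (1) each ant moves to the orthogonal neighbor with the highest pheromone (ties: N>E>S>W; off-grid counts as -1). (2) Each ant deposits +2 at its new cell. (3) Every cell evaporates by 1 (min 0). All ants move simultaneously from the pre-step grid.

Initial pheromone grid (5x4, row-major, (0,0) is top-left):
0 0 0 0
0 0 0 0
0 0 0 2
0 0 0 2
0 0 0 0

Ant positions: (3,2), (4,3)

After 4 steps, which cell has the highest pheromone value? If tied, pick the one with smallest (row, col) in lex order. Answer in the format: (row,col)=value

Answer: (2,3)=6

Derivation:
Step 1: ant0:(3,2)->E->(3,3) | ant1:(4,3)->N->(3,3)
  grid max=5 at (3,3)
Step 2: ant0:(3,3)->N->(2,3) | ant1:(3,3)->N->(2,3)
  grid max=4 at (2,3)
Step 3: ant0:(2,3)->S->(3,3) | ant1:(2,3)->S->(3,3)
  grid max=7 at (3,3)
Step 4: ant0:(3,3)->N->(2,3) | ant1:(3,3)->N->(2,3)
  grid max=6 at (2,3)
Final grid:
  0 0 0 0
  0 0 0 0
  0 0 0 6
  0 0 0 6
  0 0 0 0
Max pheromone 6 at (2,3)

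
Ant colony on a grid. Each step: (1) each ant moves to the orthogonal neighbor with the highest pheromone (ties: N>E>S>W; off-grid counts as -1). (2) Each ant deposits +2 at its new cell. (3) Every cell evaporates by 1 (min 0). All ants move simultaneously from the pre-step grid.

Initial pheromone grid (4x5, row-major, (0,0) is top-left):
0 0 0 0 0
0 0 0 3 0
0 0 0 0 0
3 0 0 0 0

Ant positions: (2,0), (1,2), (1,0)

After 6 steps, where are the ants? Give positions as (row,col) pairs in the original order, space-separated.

Step 1: ant0:(2,0)->S->(3,0) | ant1:(1,2)->E->(1,3) | ant2:(1,0)->N->(0,0)
  grid max=4 at (1,3)
Step 2: ant0:(3,0)->N->(2,0) | ant1:(1,3)->N->(0,3) | ant2:(0,0)->E->(0,1)
  grid max=3 at (1,3)
Step 3: ant0:(2,0)->S->(3,0) | ant1:(0,3)->S->(1,3) | ant2:(0,1)->E->(0,2)
  grid max=4 at (1,3)
Step 4: ant0:(3,0)->N->(2,0) | ant1:(1,3)->N->(0,3) | ant2:(0,2)->E->(0,3)
  grid max=3 at (0,3)
Step 5: ant0:(2,0)->S->(3,0) | ant1:(0,3)->S->(1,3) | ant2:(0,3)->S->(1,3)
  grid max=6 at (1,3)
Step 6: ant0:(3,0)->N->(2,0) | ant1:(1,3)->N->(0,3) | ant2:(1,3)->N->(0,3)
  grid max=5 at (0,3)

(2,0) (0,3) (0,3)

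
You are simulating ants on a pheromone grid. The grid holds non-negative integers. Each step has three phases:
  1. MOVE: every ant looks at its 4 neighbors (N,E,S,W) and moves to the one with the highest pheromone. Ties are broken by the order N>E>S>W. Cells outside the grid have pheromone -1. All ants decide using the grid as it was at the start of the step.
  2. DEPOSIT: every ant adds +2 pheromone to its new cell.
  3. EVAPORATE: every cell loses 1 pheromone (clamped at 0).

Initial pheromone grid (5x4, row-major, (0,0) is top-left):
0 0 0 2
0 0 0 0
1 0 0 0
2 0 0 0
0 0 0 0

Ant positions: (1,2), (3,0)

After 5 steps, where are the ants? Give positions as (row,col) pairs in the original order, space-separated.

Step 1: ant0:(1,2)->N->(0,2) | ant1:(3,0)->N->(2,0)
  grid max=2 at (2,0)
Step 2: ant0:(0,2)->E->(0,3) | ant1:(2,0)->S->(3,0)
  grid max=2 at (0,3)
Step 3: ant0:(0,3)->S->(1,3) | ant1:(3,0)->N->(2,0)
  grid max=2 at (2,0)
Step 4: ant0:(1,3)->N->(0,3) | ant1:(2,0)->S->(3,0)
  grid max=2 at (0,3)
Step 5: ant0:(0,3)->S->(1,3) | ant1:(3,0)->N->(2,0)
  grid max=2 at (2,0)

(1,3) (2,0)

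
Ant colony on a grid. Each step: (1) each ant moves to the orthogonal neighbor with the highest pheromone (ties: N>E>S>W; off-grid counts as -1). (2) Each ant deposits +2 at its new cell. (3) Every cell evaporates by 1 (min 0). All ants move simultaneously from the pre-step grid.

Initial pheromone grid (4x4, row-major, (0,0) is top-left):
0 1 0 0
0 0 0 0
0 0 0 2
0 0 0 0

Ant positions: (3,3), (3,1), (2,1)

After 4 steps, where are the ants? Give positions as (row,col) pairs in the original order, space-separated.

Step 1: ant0:(3,3)->N->(2,3) | ant1:(3,1)->N->(2,1) | ant2:(2,1)->N->(1,1)
  grid max=3 at (2,3)
Step 2: ant0:(2,3)->N->(1,3) | ant1:(2,1)->N->(1,1) | ant2:(1,1)->S->(2,1)
  grid max=2 at (1,1)
Step 3: ant0:(1,3)->S->(2,3) | ant1:(1,1)->S->(2,1) | ant2:(2,1)->N->(1,1)
  grid max=3 at (1,1)
Step 4: ant0:(2,3)->N->(1,3) | ant1:(2,1)->N->(1,1) | ant2:(1,1)->S->(2,1)
  grid max=4 at (1,1)

(1,3) (1,1) (2,1)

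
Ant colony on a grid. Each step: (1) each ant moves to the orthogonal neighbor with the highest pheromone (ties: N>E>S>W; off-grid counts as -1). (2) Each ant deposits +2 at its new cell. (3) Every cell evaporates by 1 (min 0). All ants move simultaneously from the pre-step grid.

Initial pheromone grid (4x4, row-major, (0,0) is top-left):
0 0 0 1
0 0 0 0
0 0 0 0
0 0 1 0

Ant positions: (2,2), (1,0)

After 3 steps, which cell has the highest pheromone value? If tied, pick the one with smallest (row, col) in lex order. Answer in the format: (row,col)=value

Answer: (3,2)=2

Derivation:
Step 1: ant0:(2,2)->S->(3,2) | ant1:(1,0)->N->(0,0)
  grid max=2 at (3,2)
Step 2: ant0:(3,2)->N->(2,2) | ant1:(0,0)->E->(0,1)
  grid max=1 at (0,1)
Step 3: ant0:(2,2)->S->(3,2) | ant1:(0,1)->E->(0,2)
  grid max=2 at (3,2)
Final grid:
  0 0 1 0
  0 0 0 0
  0 0 0 0
  0 0 2 0
Max pheromone 2 at (3,2)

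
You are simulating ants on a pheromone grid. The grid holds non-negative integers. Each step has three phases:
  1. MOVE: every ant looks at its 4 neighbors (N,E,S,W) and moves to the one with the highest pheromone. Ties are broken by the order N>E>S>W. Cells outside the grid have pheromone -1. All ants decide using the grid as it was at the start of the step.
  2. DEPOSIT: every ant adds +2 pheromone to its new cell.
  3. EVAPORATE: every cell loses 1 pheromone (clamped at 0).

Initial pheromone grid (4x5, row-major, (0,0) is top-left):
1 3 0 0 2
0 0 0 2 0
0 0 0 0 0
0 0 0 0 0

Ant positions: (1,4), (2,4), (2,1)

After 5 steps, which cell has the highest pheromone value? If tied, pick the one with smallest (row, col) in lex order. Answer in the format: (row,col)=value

Step 1: ant0:(1,4)->N->(0,4) | ant1:(2,4)->N->(1,4) | ant2:(2,1)->N->(1,1)
  grid max=3 at (0,4)
Step 2: ant0:(0,4)->S->(1,4) | ant1:(1,4)->N->(0,4) | ant2:(1,1)->N->(0,1)
  grid max=4 at (0,4)
Step 3: ant0:(1,4)->N->(0,4) | ant1:(0,4)->S->(1,4) | ant2:(0,1)->E->(0,2)
  grid max=5 at (0,4)
Step 4: ant0:(0,4)->S->(1,4) | ant1:(1,4)->N->(0,4) | ant2:(0,2)->W->(0,1)
  grid max=6 at (0,4)
Step 5: ant0:(1,4)->N->(0,4) | ant1:(0,4)->S->(1,4) | ant2:(0,1)->E->(0,2)
  grid max=7 at (0,4)
Final grid:
  0 2 1 0 7
  0 0 0 0 5
  0 0 0 0 0
  0 0 0 0 0
Max pheromone 7 at (0,4)

Answer: (0,4)=7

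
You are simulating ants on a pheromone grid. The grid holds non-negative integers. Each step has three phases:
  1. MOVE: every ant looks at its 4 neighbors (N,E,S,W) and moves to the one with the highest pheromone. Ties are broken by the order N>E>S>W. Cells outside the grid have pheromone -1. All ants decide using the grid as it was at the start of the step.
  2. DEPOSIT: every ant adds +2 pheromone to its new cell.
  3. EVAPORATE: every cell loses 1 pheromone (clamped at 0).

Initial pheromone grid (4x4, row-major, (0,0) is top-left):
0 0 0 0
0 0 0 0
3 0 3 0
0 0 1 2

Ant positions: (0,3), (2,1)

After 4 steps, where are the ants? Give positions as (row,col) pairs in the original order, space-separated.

Step 1: ant0:(0,3)->S->(1,3) | ant1:(2,1)->E->(2,2)
  grid max=4 at (2,2)
Step 2: ant0:(1,3)->N->(0,3) | ant1:(2,2)->N->(1,2)
  grid max=3 at (2,2)
Step 3: ant0:(0,3)->S->(1,3) | ant1:(1,2)->S->(2,2)
  grid max=4 at (2,2)
Step 4: ant0:(1,3)->N->(0,3) | ant1:(2,2)->N->(1,2)
  grid max=3 at (2,2)

(0,3) (1,2)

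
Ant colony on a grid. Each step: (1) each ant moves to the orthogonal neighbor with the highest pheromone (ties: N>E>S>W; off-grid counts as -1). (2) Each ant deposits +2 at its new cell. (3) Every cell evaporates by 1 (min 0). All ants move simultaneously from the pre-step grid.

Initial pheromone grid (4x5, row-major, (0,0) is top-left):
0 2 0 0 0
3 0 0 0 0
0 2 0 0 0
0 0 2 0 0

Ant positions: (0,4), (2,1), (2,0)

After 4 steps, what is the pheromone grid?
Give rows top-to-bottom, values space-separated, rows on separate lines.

After step 1: ants at (1,4),(1,1),(1,0)
  0 1 0 0 0
  4 1 0 0 1
  0 1 0 0 0
  0 0 1 0 0
After step 2: ants at (0,4),(1,0),(1,1)
  0 0 0 0 1
  5 2 0 0 0
  0 0 0 0 0
  0 0 0 0 0
After step 3: ants at (1,4),(1,1),(1,0)
  0 0 0 0 0
  6 3 0 0 1
  0 0 0 0 0
  0 0 0 0 0
After step 4: ants at (0,4),(1,0),(1,1)
  0 0 0 0 1
  7 4 0 0 0
  0 0 0 0 0
  0 0 0 0 0

0 0 0 0 1
7 4 0 0 0
0 0 0 0 0
0 0 0 0 0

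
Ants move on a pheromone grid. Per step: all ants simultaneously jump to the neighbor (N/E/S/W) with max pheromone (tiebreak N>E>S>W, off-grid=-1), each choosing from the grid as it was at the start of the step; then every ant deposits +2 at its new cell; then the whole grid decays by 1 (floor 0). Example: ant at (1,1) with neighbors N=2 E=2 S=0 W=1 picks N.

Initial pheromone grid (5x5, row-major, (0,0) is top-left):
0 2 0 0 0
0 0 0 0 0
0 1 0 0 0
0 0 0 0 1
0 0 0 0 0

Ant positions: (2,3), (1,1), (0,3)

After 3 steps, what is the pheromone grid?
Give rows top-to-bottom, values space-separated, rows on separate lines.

After step 1: ants at (1,3),(0,1),(0,4)
  0 3 0 0 1
  0 0 0 1 0
  0 0 0 0 0
  0 0 0 0 0
  0 0 0 0 0
After step 2: ants at (0,3),(0,2),(1,4)
  0 2 1 1 0
  0 0 0 0 1
  0 0 0 0 0
  0 0 0 0 0
  0 0 0 0 0
After step 3: ants at (0,2),(0,1),(0,4)
  0 3 2 0 1
  0 0 0 0 0
  0 0 0 0 0
  0 0 0 0 0
  0 0 0 0 0

0 3 2 0 1
0 0 0 0 0
0 0 0 0 0
0 0 0 0 0
0 0 0 0 0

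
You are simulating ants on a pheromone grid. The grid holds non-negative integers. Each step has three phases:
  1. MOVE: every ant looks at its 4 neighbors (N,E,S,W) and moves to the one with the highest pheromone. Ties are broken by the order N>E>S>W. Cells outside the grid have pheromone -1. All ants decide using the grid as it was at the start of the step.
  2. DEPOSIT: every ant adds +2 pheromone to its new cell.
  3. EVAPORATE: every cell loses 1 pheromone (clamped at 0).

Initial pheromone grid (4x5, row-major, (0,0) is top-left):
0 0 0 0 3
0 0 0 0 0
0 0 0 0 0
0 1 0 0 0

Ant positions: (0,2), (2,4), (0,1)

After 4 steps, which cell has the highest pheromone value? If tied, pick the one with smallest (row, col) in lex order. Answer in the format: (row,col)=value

Step 1: ant0:(0,2)->E->(0,3) | ant1:(2,4)->N->(1,4) | ant2:(0,1)->E->(0,2)
  grid max=2 at (0,4)
Step 2: ant0:(0,3)->E->(0,4) | ant1:(1,4)->N->(0,4) | ant2:(0,2)->E->(0,3)
  grid max=5 at (0,4)
Step 3: ant0:(0,4)->W->(0,3) | ant1:(0,4)->W->(0,3) | ant2:(0,3)->E->(0,4)
  grid max=6 at (0,4)
Step 4: ant0:(0,3)->E->(0,4) | ant1:(0,3)->E->(0,4) | ant2:(0,4)->W->(0,3)
  grid max=9 at (0,4)
Final grid:
  0 0 0 6 9
  0 0 0 0 0
  0 0 0 0 0
  0 0 0 0 0
Max pheromone 9 at (0,4)

Answer: (0,4)=9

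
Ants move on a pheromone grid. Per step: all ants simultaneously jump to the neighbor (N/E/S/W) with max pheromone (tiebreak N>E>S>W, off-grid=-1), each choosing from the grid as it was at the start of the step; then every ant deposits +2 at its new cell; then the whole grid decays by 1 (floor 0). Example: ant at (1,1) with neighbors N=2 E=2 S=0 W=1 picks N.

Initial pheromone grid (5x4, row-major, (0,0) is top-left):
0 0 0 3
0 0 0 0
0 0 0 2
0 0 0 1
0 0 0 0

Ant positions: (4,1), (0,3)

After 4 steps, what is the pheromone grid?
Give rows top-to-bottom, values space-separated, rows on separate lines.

After step 1: ants at (3,1),(1,3)
  0 0 0 2
  0 0 0 1
  0 0 0 1
  0 1 0 0
  0 0 0 0
After step 2: ants at (2,1),(0,3)
  0 0 0 3
  0 0 0 0
  0 1 0 0
  0 0 0 0
  0 0 0 0
After step 3: ants at (1,1),(1,3)
  0 0 0 2
  0 1 0 1
  0 0 0 0
  0 0 0 0
  0 0 0 0
After step 4: ants at (0,1),(0,3)
  0 1 0 3
  0 0 0 0
  0 0 0 0
  0 0 0 0
  0 0 0 0

0 1 0 3
0 0 0 0
0 0 0 0
0 0 0 0
0 0 0 0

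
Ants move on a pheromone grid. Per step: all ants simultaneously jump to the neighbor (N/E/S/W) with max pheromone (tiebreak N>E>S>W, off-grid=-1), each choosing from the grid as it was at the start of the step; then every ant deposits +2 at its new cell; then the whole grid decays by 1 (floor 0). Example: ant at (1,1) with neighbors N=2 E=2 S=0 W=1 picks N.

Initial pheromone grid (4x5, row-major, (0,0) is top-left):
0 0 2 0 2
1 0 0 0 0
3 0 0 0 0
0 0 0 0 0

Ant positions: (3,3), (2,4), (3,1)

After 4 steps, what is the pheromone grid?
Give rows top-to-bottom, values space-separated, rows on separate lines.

After step 1: ants at (2,3),(1,4),(2,1)
  0 0 1 0 1
  0 0 0 0 1
  2 1 0 1 0
  0 0 0 0 0
After step 2: ants at (1,3),(0,4),(2,0)
  0 0 0 0 2
  0 0 0 1 0
  3 0 0 0 0
  0 0 0 0 0
After step 3: ants at (0,3),(1,4),(1,0)
  0 0 0 1 1
  1 0 0 0 1
  2 0 0 0 0
  0 0 0 0 0
After step 4: ants at (0,4),(0,4),(2,0)
  0 0 0 0 4
  0 0 0 0 0
  3 0 0 0 0
  0 0 0 0 0

0 0 0 0 4
0 0 0 0 0
3 0 0 0 0
0 0 0 0 0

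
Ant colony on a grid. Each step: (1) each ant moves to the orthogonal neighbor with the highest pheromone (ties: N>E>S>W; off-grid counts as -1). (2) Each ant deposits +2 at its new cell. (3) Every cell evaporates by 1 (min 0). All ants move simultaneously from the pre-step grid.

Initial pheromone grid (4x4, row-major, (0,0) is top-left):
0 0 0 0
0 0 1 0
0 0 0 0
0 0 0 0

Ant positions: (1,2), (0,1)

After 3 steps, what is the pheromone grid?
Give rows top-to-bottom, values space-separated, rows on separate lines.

After step 1: ants at (0,2),(0,2)
  0 0 3 0
  0 0 0 0
  0 0 0 0
  0 0 0 0
After step 2: ants at (0,3),(0,3)
  0 0 2 3
  0 0 0 0
  0 0 0 0
  0 0 0 0
After step 3: ants at (0,2),(0,2)
  0 0 5 2
  0 0 0 0
  0 0 0 0
  0 0 0 0

0 0 5 2
0 0 0 0
0 0 0 0
0 0 0 0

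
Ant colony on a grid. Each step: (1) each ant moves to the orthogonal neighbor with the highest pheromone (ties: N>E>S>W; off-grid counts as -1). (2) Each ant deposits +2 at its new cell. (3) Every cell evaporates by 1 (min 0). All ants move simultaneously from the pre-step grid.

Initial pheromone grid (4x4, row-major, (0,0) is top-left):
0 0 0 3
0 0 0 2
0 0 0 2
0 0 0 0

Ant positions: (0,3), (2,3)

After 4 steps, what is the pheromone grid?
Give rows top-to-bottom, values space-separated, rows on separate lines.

After step 1: ants at (1,3),(1,3)
  0 0 0 2
  0 0 0 5
  0 0 0 1
  0 0 0 0
After step 2: ants at (0,3),(0,3)
  0 0 0 5
  0 0 0 4
  0 0 0 0
  0 0 0 0
After step 3: ants at (1,3),(1,3)
  0 0 0 4
  0 0 0 7
  0 0 0 0
  0 0 0 0
After step 4: ants at (0,3),(0,3)
  0 0 0 7
  0 0 0 6
  0 0 0 0
  0 0 0 0

0 0 0 7
0 0 0 6
0 0 0 0
0 0 0 0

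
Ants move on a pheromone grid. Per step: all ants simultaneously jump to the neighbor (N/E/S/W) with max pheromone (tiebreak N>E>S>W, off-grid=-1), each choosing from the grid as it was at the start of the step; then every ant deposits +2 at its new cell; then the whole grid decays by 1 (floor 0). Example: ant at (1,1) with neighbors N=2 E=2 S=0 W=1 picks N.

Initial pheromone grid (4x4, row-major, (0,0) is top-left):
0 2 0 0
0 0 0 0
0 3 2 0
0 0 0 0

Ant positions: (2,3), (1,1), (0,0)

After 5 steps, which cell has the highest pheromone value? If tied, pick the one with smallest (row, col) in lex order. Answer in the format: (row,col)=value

Answer: (2,1)=8

Derivation:
Step 1: ant0:(2,3)->W->(2,2) | ant1:(1,1)->S->(2,1) | ant2:(0,0)->E->(0,1)
  grid max=4 at (2,1)
Step 2: ant0:(2,2)->W->(2,1) | ant1:(2,1)->E->(2,2) | ant2:(0,1)->E->(0,2)
  grid max=5 at (2,1)
Step 3: ant0:(2,1)->E->(2,2) | ant1:(2,2)->W->(2,1) | ant2:(0,2)->W->(0,1)
  grid max=6 at (2,1)
Step 4: ant0:(2,2)->W->(2,1) | ant1:(2,1)->E->(2,2) | ant2:(0,1)->E->(0,2)
  grid max=7 at (2,1)
Step 5: ant0:(2,1)->E->(2,2) | ant1:(2,2)->W->(2,1) | ant2:(0,2)->W->(0,1)
  grid max=8 at (2,1)
Final grid:
  0 3 0 0
  0 0 0 0
  0 8 7 0
  0 0 0 0
Max pheromone 8 at (2,1)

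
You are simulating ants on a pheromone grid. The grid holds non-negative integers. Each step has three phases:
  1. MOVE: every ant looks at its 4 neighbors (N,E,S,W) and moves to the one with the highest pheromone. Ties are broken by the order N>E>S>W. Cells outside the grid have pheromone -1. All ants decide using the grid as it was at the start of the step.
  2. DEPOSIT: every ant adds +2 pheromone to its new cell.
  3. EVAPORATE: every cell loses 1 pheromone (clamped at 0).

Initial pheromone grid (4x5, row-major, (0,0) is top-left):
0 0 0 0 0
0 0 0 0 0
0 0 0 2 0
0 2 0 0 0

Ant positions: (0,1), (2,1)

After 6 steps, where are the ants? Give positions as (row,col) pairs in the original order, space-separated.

Step 1: ant0:(0,1)->E->(0,2) | ant1:(2,1)->S->(3,1)
  grid max=3 at (3,1)
Step 2: ant0:(0,2)->E->(0,3) | ant1:(3,1)->N->(2,1)
  grid max=2 at (3,1)
Step 3: ant0:(0,3)->E->(0,4) | ant1:(2,1)->S->(3,1)
  grid max=3 at (3,1)
Step 4: ant0:(0,4)->S->(1,4) | ant1:(3,1)->N->(2,1)
  grid max=2 at (3,1)
Step 5: ant0:(1,4)->N->(0,4) | ant1:(2,1)->S->(3,1)
  grid max=3 at (3,1)
Step 6: ant0:(0,4)->S->(1,4) | ant1:(3,1)->N->(2,1)
  grid max=2 at (3,1)

(1,4) (2,1)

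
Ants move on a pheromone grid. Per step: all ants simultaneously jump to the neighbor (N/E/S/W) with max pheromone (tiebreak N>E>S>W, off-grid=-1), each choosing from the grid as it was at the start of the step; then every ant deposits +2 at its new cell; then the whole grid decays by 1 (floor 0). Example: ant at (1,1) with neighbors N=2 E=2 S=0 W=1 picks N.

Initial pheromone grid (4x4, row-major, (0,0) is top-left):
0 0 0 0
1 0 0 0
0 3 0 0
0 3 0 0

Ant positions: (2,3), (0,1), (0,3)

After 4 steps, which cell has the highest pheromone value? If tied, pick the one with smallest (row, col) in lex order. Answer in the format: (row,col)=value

Answer: (0,3)=9

Derivation:
Step 1: ant0:(2,3)->N->(1,3) | ant1:(0,1)->E->(0,2) | ant2:(0,3)->S->(1,3)
  grid max=3 at (1,3)
Step 2: ant0:(1,3)->N->(0,3) | ant1:(0,2)->E->(0,3) | ant2:(1,3)->N->(0,3)
  grid max=5 at (0,3)
Step 3: ant0:(0,3)->S->(1,3) | ant1:(0,3)->S->(1,3) | ant2:(0,3)->S->(1,3)
  grid max=7 at (1,3)
Step 4: ant0:(1,3)->N->(0,3) | ant1:(1,3)->N->(0,3) | ant2:(1,3)->N->(0,3)
  grid max=9 at (0,3)
Final grid:
  0 0 0 9
  0 0 0 6
  0 0 0 0
  0 0 0 0
Max pheromone 9 at (0,3)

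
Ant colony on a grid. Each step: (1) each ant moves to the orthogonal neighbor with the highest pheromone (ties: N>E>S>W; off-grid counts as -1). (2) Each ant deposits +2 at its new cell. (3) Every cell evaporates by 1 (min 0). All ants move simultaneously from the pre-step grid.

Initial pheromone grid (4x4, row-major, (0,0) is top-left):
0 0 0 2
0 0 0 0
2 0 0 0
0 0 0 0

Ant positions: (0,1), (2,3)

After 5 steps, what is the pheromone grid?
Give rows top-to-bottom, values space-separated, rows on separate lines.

After step 1: ants at (0,2),(1,3)
  0 0 1 1
  0 0 0 1
  1 0 0 0
  0 0 0 0
After step 2: ants at (0,3),(0,3)
  0 0 0 4
  0 0 0 0
  0 0 0 0
  0 0 0 0
After step 3: ants at (1,3),(1,3)
  0 0 0 3
  0 0 0 3
  0 0 0 0
  0 0 0 0
After step 4: ants at (0,3),(0,3)
  0 0 0 6
  0 0 0 2
  0 0 0 0
  0 0 0 0
After step 5: ants at (1,3),(1,3)
  0 0 0 5
  0 0 0 5
  0 0 0 0
  0 0 0 0

0 0 0 5
0 0 0 5
0 0 0 0
0 0 0 0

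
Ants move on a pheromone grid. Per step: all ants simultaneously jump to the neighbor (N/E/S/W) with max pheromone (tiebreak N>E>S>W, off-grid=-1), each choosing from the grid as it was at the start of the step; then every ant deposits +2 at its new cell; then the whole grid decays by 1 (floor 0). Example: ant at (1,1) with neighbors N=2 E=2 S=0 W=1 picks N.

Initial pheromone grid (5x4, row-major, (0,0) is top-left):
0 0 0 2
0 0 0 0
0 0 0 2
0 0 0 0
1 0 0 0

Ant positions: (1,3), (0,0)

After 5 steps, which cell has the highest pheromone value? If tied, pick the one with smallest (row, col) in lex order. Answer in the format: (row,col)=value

Answer: (0,3)=7

Derivation:
Step 1: ant0:(1,3)->N->(0,3) | ant1:(0,0)->E->(0,1)
  grid max=3 at (0,3)
Step 2: ant0:(0,3)->S->(1,3) | ant1:(0,1)->E->(0,2)
  grid max=2 at (0,3)
Step 3: ant0:(1,3)->N->(0,3) | ant1:(0,2)->E->(0,3)
  grid max=5 at (0,3)
Step 4: ant0:(0,3)->S->(1,3) | ant1:(0,3)->S->(1,3)
  grid max=4 at (0,3)
Step 5: ant0:(1,3)->N->(0,3) | ant1:(1,3)->N->(0,3)
  grid max=7 at (0,3)
Final grid:
  0 0 0 7
  0 0 0 2
  0 0 0 0
  0 0 0 0
  0 0 0 0
Max pheromone 7 at (0,3)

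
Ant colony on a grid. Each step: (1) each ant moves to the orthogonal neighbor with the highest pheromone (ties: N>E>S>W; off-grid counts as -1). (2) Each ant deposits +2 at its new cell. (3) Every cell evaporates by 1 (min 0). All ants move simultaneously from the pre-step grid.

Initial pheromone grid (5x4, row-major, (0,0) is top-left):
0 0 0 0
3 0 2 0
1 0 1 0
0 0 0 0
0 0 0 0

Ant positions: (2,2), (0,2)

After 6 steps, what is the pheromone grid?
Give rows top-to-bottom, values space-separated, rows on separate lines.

After step 1: ants at (1,2),(1,2)
  0 0 0 0
  2 0 5 0
  0 0 0 0
  0 0 0 0
  0 0 0 0
After step 2: ants at (0,2),(0,2)
  0 0 3 0
  1 0 4 0
  0 0 0 0
  0 0 0 0
  0 0 0 0
After step 3: ants at (1,2),(1,2)
  0 0 2 0
  0 0 7 0
  0 0 0 0
  0 0 0 0
  0 0 0 0
After step 4: ants at (0,2),(0,2)
  0 0 5 0
  0 0 6 0
  0 0 0 0
  0 0 0 0
  0 0 0 0
After step 5: ants at (1,2),(1,2)
  0 0 4 0
  0 0 9 0
  0 0 0 0
  0 0 0 0
  0 0 0 0
After step 6: ants at (0,2),(0,2)
  0 0 7 0
  0 0 8 0
  0 0 0 0
  0 0 0 0
  0 0 0 0

0 0 7 0
0 0 8 0
0 0 0 0
0 0 0 0
0 0 0 0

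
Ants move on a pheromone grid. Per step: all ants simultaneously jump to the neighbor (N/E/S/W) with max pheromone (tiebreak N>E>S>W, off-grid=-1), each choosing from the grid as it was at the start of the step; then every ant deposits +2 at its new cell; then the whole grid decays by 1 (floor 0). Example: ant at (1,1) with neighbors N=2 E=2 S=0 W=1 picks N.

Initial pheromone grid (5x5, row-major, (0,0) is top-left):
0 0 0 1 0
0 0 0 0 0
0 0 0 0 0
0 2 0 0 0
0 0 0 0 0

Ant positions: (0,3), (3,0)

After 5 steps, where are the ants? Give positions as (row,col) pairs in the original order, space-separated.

Step 1: ant0:(0,3)->E->(0,4) | ant1:(3,0)->E->(3,1)
  grid max=3 at (3,1)
Step 2: ant0:(0,4)->S->(1,4) | ant1:(3,1)->N->(2,1)
  grid max=2 at (3,1)
Step 3: ant0:(1,4)->N->(0,4) | ant1:(2,1)->S->(3,1)
  grid max=3 at (3,1)
Step 4: ant0:(0,4)->S->(1,4) | ant1:(3,1)->N->(2,1)
  grid max=2 at (3,1)
Step 5: ant0:(1,4)->N->(0,4) | ant1:(2,1)->S->(3,1)
  grid max=3 at (3,1)

(0,4) (3,1)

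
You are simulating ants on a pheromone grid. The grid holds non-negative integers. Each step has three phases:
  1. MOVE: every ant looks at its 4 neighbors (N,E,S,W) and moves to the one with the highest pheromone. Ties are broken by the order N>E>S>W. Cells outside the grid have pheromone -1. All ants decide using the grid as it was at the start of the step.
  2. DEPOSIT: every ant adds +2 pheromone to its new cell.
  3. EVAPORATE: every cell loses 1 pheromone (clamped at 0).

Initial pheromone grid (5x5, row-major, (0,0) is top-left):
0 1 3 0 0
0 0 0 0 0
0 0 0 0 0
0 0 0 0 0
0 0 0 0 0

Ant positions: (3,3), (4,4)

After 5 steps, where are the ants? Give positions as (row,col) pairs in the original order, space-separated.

Step 1: ant0:(3,3)->N->(2,3) | ant1:(4,4)->N->(3,4)
  grid max=2 at (0,2)
Step 2: ant0:(2,3)->N->(1,3) | ant1:(3,4)->N->(2,4)
  grid max=1 at (0,2)
Step 3: ant0:(1,3)->N->(0,3) | ant1:(2,4)->N->(1,4)
  grid max=1 at (0,3)
Step 4: ant0:(0,3)->E->(0,4) | ant1:(1,4)->N->(0,4)
  grid max=3 at (0,4)
Step 5: ant0:(0,4)->S->(1,4) | ant1:(0,4)->S->(1,4)
  grid max=3 at (1,4)

(1,4) (1,4)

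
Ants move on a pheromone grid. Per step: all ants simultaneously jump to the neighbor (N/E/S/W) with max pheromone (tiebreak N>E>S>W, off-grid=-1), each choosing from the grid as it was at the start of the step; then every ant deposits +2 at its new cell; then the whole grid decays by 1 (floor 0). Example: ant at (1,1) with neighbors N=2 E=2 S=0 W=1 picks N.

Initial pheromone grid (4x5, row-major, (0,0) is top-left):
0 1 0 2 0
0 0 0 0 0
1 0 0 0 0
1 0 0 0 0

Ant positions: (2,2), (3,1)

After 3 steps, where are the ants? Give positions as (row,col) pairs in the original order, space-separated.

Step 1: ant0:(2,2)->N->(1,2) | ant1:(3,1)->W->(3,0)
  grid max=2 at (3,0)
Step 2: ant0:(1,2)->N->(0,2) | ant1:(3,0)->N->(2,0)
  grid max=1 at (0,2)
Step 3: ant0:(0,2)->E->(0,3) | ant1:(2,0)->S->(3,0)
  grid max=2 at (3,0)

(0,3) (3,0)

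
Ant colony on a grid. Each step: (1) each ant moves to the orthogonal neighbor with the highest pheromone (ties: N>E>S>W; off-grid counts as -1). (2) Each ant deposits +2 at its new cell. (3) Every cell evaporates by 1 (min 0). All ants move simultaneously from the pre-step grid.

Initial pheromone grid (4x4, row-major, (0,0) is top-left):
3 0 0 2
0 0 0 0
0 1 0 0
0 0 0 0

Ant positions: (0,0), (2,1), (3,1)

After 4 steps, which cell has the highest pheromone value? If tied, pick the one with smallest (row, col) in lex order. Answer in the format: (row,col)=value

Answer: (1,1)=6

Derivation:
Step 1: ant0:(0,0)->E->(0,1) | ant1:(2,1)->N->(1,1) | ant2:(3,1)->N->(2,1)
  grid max=2 at (0,0)
Step 2: ant0:(0,1)->W->(0,0) | ant1:(1,1)->S->(2,1) | ant2:(2,1)->N->(1,1)
  grid max=3 at (0,0)
Step 3: ant0:(0,0)->E->(0,1) | ant1:(2,1)->N->(1,1) | ant2:(1,1)->S->(2,1)
  grid max=4 at (2,1)
Step 4: ant0:(0,1)->S->(1,1) | ant1:(1,1)->S->(2,1) | ant2:(2,1)->N->(1,1)
  grid max=6 at (1,1)
Final grid:
  1 0 0 0
  0 6 0 0
  0 5 0 0
  0 0 0 0
Max pheromone 6 at (1,1)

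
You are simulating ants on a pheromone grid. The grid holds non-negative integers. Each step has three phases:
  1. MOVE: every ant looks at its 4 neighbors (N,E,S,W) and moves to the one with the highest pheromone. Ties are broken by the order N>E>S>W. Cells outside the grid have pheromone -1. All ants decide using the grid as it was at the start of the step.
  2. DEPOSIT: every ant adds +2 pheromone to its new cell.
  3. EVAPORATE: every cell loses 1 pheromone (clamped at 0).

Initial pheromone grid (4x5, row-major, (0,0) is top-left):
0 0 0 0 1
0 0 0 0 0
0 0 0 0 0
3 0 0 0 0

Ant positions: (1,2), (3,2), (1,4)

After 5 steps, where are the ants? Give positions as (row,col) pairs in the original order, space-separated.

Step 1: ant0:(1,2)->N->(0,2) | ant1:(3,2)->N->(2,2) | ant2:(1,4)->N->(0,4)
  grid max=2 at (0,4)
Step 2: ant0:(0,2)->E->(0,3) | ant1:(2,2)->N->(1,2) | ant2:(0,4)->S->(1,4)
  grid max=1 at (0,3)
Step 3: ant0:(0,3)->E->(0,4) | ant1:(1,2)->N->(0,2) | ant2:(1,4)->N->(0,4)
  grid max=4 at (0,4)
Step 4: ant0:(0,4)->S->(1,4) | ant1:(0,2)->E->(0,3) | ant2:(0,4)->S->(1,4)
  grid max=3 at (0,4)
Step 5: ant0:(1,4)->N->(0,4) | ant1:(0,3)->E->(0,4) | ant2:(1,4)->N->(0,4)
  grid max=8 at (0,4)

(0,4) (0,4) (0,4)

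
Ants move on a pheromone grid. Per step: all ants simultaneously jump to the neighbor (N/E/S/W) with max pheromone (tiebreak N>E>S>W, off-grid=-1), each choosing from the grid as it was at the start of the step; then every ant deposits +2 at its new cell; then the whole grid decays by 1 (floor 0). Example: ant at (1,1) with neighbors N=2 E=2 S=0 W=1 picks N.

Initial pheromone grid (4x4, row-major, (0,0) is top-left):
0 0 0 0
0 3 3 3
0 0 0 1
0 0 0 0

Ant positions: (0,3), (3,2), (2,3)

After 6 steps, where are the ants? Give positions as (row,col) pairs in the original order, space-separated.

Step 1: ant0:(0,3)->S->(1,3) | ant1:(3,2)->N->(2,2) | ant2:(2,3)->N->(1,3)
  grid max=6 at (1,3)
Step 2: ant0:(1,3)->W->(1,2) | ant1:(2,2)->N->(1,2) | ant2:(1,3)->W->(1,2)
  grid max=7 at (1,2)
Step 3: ant0:(1,2)->E->(1,3) | ant1:(1,2)->E->(1,3) | ant2:(1,2)->E->(1,3)
  grid max=10 at (1,3)
Step 4: ant0:(1,3)->W->(1,2) | ant1:(1,3)->W->(1,2) | ant2:(1,3)->W->(1,2)
  grid max=11 at (1,2)
Step 5: ant0:(1,2)->E->(1,3) | ant1:(1,2)->E->(1,3) | ant2:(1,2)->E->(1,3)
  grid max=14 at (1,3)
Step 6: ant0:(1,3)->W->(1,2) | ant1:(1,3)->W->(1,2) | ant2:(1,3)->W->(1,2)
  grid max=15 at (1,2)

(1,2) (1,2) (1,2)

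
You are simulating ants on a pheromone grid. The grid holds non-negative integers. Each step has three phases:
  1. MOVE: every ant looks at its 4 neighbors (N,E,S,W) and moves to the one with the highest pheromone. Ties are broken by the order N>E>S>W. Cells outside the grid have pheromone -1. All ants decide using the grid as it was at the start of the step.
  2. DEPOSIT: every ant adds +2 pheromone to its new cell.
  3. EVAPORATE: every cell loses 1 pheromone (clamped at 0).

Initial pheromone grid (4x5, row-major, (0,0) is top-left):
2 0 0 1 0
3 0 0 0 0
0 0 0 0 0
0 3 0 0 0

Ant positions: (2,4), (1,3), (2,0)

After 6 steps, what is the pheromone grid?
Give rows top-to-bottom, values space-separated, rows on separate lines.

After step 1: ants at (1,4),(0,3),(1,0)
  1 0 0 2 0
  4 0 0 0 1
  0 0 0 0 0
  0 2 0 0 0
After step 2: ants at (0,4),(0,4),(0,0)
  2 0 0 1 3
  3 0 0 0 0
  0 0 0 0 0
  0 1 0 0 0
After step 3: ants at (0,3),(0,3),(1,0)
  1 0 0 4 2
  4 0 0 0 0
  0 0 0 0 0
  0 0 0 0 0
After step 4: ants at (0,4),(0,4),(0,0)
  2 0 0 3 5
  3 0 0 0 0
  0 0 0 0 0
  0 0 0 0 0
After step 5: ants at (0,3),(0,3),(1,0)
  1 0 0 6 4
  4 0 0 0 0
  0 0 0 0 0
  0 0 0 0 0
After step 6: ants at (0,4),(0,4),(0,0)
  2 0 0 5 7
  3 0 0 0 0
  0 0 0 0 0
  0 0 0 0 0

2 0 0 5 7
3 0 0 0 0
0 0 0 0 0
0 0 0 0 0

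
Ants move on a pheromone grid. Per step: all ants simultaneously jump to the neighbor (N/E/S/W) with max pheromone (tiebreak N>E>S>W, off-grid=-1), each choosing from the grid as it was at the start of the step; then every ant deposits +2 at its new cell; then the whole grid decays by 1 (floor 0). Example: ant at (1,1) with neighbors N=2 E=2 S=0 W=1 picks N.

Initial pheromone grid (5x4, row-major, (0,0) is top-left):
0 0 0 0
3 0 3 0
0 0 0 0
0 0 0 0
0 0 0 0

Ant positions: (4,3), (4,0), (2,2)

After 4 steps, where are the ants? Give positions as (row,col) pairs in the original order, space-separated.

Step 1: ant0:(4,3)->N->(3,3) | ant1:(4,0)->N->(3,0) | ant2:(2,2)->N->(1,2)
  grid max=4 at (1,2)
Step 2: ant0:(3,3)->N->(2,3) | ant1:(3,0)->N->(2,0) | ant2:(1,2)->N->(0,2)
  grid max=3 at (1,2)
Step 3: ant0:(2,3)->N->(1,3) | ant1:(2,0)->N->(1,0) | ant2:(0,2)->S->(1,2)
  grid max=4 at (1,2)
Step 4: ant0:(1,3)->W->(1,2) | ant1:(1,0)->N->(0,0) | ant2:(1,2)->E->(1,3)
  grid max=5 at (1,2)

(1,2) (0,0) (1,3)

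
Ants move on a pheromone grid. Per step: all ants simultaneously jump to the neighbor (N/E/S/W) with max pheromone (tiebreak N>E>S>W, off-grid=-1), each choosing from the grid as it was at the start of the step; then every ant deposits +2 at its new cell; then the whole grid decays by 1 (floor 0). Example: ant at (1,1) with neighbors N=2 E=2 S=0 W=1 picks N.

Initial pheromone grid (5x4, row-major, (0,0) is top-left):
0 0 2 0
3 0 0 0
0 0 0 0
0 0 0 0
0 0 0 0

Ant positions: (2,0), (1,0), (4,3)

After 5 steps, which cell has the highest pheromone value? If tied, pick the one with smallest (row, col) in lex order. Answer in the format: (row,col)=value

Step 1: ant0:(2,0)->N->(1,0) | ant1:(1,0)->N->(0,0) | ant2:(4,3)->N->(3,3)
  grid max=4 at (1,0)
Step 2: ant0:(1,0)->N->(0,0) | ant1:(0,0)->S->(1,0) | ant2:(3,3)->N->(2,3)
  grid max=5 at (1,0)
Step 3: ant0:(0,0)->S->(1,0) | ant1:(1,0)->N->(0,0) | ant2:(2,3)->N->(1,3)
  grid max=6 at (1,0)
Step 4: ant0:(1,0)->N->(0,0) | ant1:(0,0)->S->(1,0) | ant2:(1,3)->N->(0,3)
  grid max=7 at (1,0)
Step 5: ant0:(0,0)->S->(1,0) | ant1:(1,0)->N->(0,0) | ant2:(0,3)->S->(1,3)
  grid max=8 at (1,0)
Final grid:
  5 0 0 0
  8 0 0 1
  0 0 0 0
  0 0 0 0
  0 0 0 0
Max pheromone 8 at (1,0)

Answer: (1,0)=8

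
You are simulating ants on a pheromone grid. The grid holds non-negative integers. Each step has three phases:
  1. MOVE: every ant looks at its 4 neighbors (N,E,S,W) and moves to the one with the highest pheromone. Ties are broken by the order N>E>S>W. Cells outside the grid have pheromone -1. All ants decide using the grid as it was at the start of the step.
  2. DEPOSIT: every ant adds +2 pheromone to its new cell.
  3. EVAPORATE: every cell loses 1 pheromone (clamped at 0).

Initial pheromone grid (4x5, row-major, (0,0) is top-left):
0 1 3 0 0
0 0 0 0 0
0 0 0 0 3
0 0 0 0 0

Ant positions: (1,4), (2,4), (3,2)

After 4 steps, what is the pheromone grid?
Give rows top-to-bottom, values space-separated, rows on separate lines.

After step 1: ants at (2,4),(1,4),(2,2)
  0 0 2 0 0
  0 0 0 0 1
  0 0 1 0 4
  0 0 0 0 0
After step 2: ants at (1,4),(2,4),(1,2)
  0 0 1 0 0
  0 0 1 0 2
  0 0 0 0 5
  0 0 0 0 0
After step 3: ants at (2,4),(1,4),(0,2)
  0 0 2 0 0
  0 0 0 0 3
  0 0 0 0 6
  0 0 0 0 0
After step 4: ants at (1,4),(2,4),(0,3)
  0 0 1 1 0
  0 0 0 0 4
  0 0 0 0 7
  0 0 0 0 0

0 0 1 1 0
0 0 0 0 4
0 0 0 0 7
0 0 0 0 0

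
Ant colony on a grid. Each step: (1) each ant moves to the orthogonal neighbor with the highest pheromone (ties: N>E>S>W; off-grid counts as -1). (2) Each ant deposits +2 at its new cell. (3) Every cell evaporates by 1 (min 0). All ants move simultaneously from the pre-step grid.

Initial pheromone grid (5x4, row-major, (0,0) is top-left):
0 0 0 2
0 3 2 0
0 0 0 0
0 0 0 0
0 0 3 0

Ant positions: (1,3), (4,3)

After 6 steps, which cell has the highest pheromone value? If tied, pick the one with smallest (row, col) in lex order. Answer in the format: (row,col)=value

Step 1: ant0:(1,3)->N->(0,3) | ant1:(4,3)->W->(4,2)
  grid max=4 at (4,2)
Step 2: ant0:(0,3)->S->(1,3) | ant1:(4,2)->N->(3,2)
  grid max=3 at (4,2)
Step 3: ant0:(1,3)->N->(0,3) | ant1:(3,2)->S->(4,2)
  grid max=4 at (4,2)
Step 4: ant0:(0,3)->S->(1,3) | ant1:(4,2)->N->(3,2)
  grid max=3 at (4,2)
Step 5: ant0:(1,3)->N->(0,3) | ant1:(3,2)->S->(4,2)
  grid max=4 at (4,2)
Step 6: ant0:(0,3)->S->(1,3) | ant1:(4,2)->N->(3,2)
  grid max=3 at (4,2)
Final grid:
  0 0 0 2
  0 0 0 1
  0 0 0 0
  0 0 1 0
  0 0 3 0
Max pheromone 3 at (4,2)

Answer: (4,2)=3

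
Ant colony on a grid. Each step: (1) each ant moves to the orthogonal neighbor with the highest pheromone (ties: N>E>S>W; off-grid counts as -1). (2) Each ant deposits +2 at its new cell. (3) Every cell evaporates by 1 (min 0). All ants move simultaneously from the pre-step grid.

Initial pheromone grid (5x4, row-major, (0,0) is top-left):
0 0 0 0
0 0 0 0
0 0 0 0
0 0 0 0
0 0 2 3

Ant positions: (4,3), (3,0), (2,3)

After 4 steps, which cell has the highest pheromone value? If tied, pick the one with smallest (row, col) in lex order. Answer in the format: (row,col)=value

Step 1: ant0:(4,3)->W->(4,2) | ant1:(3,0)->N->(2,0) | ant2:(2,3)->N->(1,3)
  grid max=3 at (4,2)
Step 2: ant0:(4,2)->E->(4,3) | ant1:(2,0)->N->(1,0) | ant2:(1,3)->N->(0,3)
  grid max=3 at (4,3)
Step 3: ant0:(4,3)->W->(4,2) | ant1:(1,0)->N->(0,0) | ant2:(0,3)->S->(1,3)
  grid max=3 at (4,2)
Step 4: ant0:(4,2)->E->(4,3) | ant1:(0,0)->E->(0,1) | ant2:(1,3)->N->(0,3)
  grid max=3 at (4,3)
Final grid:
  0 1 0 1
  0 0 0 0
  0 0 0 0
  0 0 0 0
  0 0 2 3
Max pheromone 3 at (4,3)

Answer: (4,3)=3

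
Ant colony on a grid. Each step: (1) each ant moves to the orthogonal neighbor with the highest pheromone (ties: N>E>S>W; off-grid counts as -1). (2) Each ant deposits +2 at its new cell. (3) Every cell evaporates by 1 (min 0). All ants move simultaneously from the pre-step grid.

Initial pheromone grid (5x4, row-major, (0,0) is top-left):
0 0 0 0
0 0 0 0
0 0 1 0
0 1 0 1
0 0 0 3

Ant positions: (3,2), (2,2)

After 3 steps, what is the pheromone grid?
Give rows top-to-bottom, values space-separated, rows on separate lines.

After step 1: ants at (2,2),(1,2)
  0 0 0 0
  0 0 1 0
  0 0 2 0
  0 0 0 0
  0 0 0 2
After step 2: ants at (1,2),(2,2)
  0 0 0 0
  0 0 2 0
  0 0 3 0
  0 0 0 0
  0 0 0 1
After step 3: ants at (2,2),(1,2)
  0 0 0 0
  0 0 3 0
  0 0 4 0
  0 0 0 0
  0 0 0 0

0 0 0 0
0 0 3 0
0 0 4 0
0 0 0 0
0 0 0 0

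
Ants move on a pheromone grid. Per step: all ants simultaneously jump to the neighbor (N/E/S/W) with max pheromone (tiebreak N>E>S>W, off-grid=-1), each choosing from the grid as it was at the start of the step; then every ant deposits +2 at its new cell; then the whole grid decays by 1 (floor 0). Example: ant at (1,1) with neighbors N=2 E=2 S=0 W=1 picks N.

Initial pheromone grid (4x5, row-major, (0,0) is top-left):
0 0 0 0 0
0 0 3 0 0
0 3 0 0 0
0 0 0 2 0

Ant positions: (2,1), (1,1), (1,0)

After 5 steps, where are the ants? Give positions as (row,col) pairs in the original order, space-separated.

Step 1: ant0:(2,1)->N->(1,1) | ant1:(1,1)->E->(1,2) | ant2:(1,0)->N->(0,0)
  grid max=4 at (1,2)
Step 2: ant0:(1,1)->E->(1,2) | ant1:(1,2)->W->(1,1) | ant2:(0,0)->E->(0,1)
  grid max=5 at (1,2)
Step 3: ant0:(1,2)->W->(1,1) | ant1:(1,1)->E->(1,2) | ant2:(0,1)->S->(1,1)
  grid max=6 at (1,2)
Step 4: ant0:(1,1)->E->(1,2) | ant1:(1,2)->W->(1,1) | ant2:(1,1)->E->(1,2)
  grid max=9 at (1,2)
Step 5: ant0:(1,2)->W->(1,1) | ant1:(1,1)->E->(1,2) | ant2:(1,2)->W->(1,1)
  grid max=10 at (1,2)

(1,1) (1,2) (1,1)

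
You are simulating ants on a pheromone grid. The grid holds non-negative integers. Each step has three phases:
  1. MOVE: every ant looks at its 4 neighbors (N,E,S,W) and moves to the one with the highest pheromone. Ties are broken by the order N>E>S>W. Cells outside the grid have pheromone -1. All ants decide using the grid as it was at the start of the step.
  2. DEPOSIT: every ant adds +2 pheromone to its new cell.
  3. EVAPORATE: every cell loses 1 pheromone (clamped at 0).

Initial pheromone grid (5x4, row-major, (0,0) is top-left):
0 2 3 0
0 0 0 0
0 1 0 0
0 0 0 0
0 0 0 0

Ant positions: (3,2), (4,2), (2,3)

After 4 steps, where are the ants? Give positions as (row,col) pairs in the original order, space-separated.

Step 1: ant0:(3,2)->N->(2,2) | ant1:(4,2)->N->(3,2) | ant2:(2,3)->N->(1,3)
  grid max=2 at (0,2)
Step 2: ant0:(2,2)->S->(3,2) | ant1:(3,2)->N->(2,2) | ant2:(1,3)->N->(0,3)
  grid max=2 at (2,2)
Step 3: ant0:(3,2)->N->(2,2) | ant1:(2,2)->S->(3,2) | ant2:(0,3)->W->(0,2)
  grid max=3 at (2,2)
Step 4: ant0:(2,2)->S->(3,2) | ant1:(3,2)->N->(2,2) | ant2:(0,2)->E->(0,3)
  grid max=4 at (2,2)

(3,2) (2,2) (0,3)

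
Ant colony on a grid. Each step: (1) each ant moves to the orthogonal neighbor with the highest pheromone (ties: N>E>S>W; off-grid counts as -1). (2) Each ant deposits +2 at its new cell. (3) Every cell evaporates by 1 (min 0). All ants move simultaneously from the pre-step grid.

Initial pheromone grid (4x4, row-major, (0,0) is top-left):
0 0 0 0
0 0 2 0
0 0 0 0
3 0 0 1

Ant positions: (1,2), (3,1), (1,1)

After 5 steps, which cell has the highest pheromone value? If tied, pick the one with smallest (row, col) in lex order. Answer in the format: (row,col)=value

Answer: (1,2)=7

Derivation:
Step 1: ant0:(1,2)->N->(0,2) | ant1:(3,1)->W->(3,0) | ant2:(1,1)->E->(1,2)
  grid max=4 at (3,0)
Step 2: ant0:(0,2)->S->(1,2) | ant1:(3,0)->N->(2,0) | ant2:(1,2)->N->(0,2)
  grid max=4 at (1,2)
Step 3: ant0:(1,2)->N->(0,2) | ant1:(2,0)->S->(3,0) | ant2:(0,2)->S->(1,2)
  grid max=5 at (1,2)
Step 4: ant0:(0,2)->S->(1,2) | ant1:(3,0)->N->(2,0) | ant2:(1,2)->N->(0,2)
  grid max=6 at (1,2)
Step 5: ant0:(1,2)->N->(0,2) | ant1:(2,0)->S->(3,0) | ant2:(0,2)->S->(1,2)
  grid max=7 at (1,2)
Final grid:
  0 0 5 0
  0 0 7 0
  0 0 0 0
  4 0 0 0
Max pheromone 7 at (1,2)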